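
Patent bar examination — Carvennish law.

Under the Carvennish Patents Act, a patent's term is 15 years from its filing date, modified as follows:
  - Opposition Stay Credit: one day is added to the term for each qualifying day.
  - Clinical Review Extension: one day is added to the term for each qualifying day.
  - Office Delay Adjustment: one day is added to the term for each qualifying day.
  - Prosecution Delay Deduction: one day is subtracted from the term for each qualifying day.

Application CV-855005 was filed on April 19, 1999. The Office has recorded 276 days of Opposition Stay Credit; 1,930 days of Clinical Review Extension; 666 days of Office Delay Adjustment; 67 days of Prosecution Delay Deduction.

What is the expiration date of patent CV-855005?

Base term: filing date + 15 years → 19 April 2014.
Opposition Stay Credit: +276 days → 20 January 2015.
Clinical Review Extension: +1930 days → 3 May 2020.
Office Delay Adjustment: +666 days → 28 February 2022.
Prosecution Delay Deduction: −67 days → 23 December 2021.

December 23, 2021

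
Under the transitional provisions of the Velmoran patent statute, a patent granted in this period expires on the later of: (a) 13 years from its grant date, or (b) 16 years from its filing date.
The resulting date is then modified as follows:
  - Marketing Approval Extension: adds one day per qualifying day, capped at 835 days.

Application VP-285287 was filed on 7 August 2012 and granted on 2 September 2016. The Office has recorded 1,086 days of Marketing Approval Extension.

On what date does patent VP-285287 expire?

December 16, 2031

(a) grant + 13 years → 2 September 2029.
(b) filing + 16 years → 7 August 2028.
Later of the two: 2 September 2029.
Marketing Approval Extension: 1086 days claimed exceeds the 835-day cap, so +835 days → 16 December 2031.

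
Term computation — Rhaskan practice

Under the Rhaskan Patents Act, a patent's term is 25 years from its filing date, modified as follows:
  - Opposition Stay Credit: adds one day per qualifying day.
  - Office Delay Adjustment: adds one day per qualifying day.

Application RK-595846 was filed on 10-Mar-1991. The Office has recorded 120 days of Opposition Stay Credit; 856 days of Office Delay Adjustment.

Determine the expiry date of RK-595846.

Base term: filing date + 25 years → 10 March 2016.
Opposition Stay Credit: +120 days → 8 July 2016.
Office Delay Adjustment: +856 days → 11 November 2018.

2018-11-11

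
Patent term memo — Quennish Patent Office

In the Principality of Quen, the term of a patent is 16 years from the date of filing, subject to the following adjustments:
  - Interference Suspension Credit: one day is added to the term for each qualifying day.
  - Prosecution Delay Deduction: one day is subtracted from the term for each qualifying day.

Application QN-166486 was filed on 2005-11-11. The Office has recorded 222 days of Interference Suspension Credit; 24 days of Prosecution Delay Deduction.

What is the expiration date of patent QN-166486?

Base term: filing date + 16 years → 11 November 2021.
Interference Suspension Credit: +222 days → 21 June 2022.
Prosecution Delay Deduction: −24 days → 28 May 2022.

2022-05-28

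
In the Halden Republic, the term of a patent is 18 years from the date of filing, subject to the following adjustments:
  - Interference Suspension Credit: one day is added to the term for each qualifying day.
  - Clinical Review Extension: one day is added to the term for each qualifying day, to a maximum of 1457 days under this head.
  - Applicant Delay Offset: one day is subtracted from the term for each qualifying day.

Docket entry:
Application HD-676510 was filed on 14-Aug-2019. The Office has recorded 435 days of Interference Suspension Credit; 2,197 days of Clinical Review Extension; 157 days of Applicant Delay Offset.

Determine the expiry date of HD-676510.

Base term: filing date + 18 years → 14 August 2037.
Interference Suspension Credit: +435 days → 23 October 2038.
Clinical Review Extension: 2197 days claimed exceeds the 1457-day cap, so +1457 days → 19 October 2042.
Applicant Delay Offset: −157 days → 15 May 2042.

2042-05-15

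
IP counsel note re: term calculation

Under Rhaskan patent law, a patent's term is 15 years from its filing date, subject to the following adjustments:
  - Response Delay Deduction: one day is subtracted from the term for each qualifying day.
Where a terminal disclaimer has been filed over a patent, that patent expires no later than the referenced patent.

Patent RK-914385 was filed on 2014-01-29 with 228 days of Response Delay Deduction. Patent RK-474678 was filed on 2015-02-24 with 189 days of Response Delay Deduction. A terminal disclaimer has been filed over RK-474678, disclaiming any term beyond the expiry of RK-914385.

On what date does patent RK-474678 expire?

June 15, 2028

Natural term of RK-474678:
  Base: filing + 15 years → 24 February 2030.
  Response Delay Deduction: −189 days → 19 August 2029.
Expiry of referenced patent RK-914385:
  Base: filing + 15 years → 29 January 2029.
  Response Delay Deduction: −228 days → 15 June 2028.
Terminal disclaimer: RK-474678 expires on the earlier of 19 August 2029 and 15 June 2028.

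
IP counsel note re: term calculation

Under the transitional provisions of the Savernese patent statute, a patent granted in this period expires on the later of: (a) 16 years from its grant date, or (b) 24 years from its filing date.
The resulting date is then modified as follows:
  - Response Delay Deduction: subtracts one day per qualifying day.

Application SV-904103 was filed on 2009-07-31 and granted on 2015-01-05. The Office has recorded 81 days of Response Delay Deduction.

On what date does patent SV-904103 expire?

May 11, 2033

(a) grant + 16 years → 5 January 2031.
(b) filing + 24 years → 31 July 2033.
Later of the two: 31 July 2033.
Response Delay Deduction: −81 days → 11 May 2033.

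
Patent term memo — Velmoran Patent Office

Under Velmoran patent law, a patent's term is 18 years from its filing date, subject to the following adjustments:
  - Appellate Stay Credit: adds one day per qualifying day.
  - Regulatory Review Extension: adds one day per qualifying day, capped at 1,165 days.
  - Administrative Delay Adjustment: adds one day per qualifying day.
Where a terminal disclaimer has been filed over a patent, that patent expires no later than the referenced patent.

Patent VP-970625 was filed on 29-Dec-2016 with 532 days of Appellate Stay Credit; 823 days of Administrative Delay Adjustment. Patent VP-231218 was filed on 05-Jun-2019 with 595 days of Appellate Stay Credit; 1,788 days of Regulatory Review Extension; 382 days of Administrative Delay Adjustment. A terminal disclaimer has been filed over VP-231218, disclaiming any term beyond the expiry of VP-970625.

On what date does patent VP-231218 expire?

September 14, 2038

Natural term of VP-231218:
  Base: filing + 18 years → 5 June 2037.
  Appellate Stay Credit: +595 days → 21 January 2039.
  Regulatory Review Extension: 1788 days claimed exceeds the 1165-day cap, so +1165 days → 31 March 2042.
  Administrative Delay Adjustment: +382 days → 17 April 2043.
Expiry of referenced patent VP-970625:
  Base: filing + 18 years → 29 December 2034.
  Appellate Stay Credit: +532 days → 13 June 2036.
  Administrative Delay Adjustment: +823 days → 14 September 2038.
Terminal disclaimer: VP-231218 expires on the earlier of 17 April 2043 and 14 September 2038.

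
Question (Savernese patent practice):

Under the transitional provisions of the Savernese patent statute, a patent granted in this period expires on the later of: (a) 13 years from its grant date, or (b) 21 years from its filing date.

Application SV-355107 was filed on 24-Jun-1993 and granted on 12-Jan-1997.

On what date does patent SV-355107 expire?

(a) grant + 13 years → 12 January 2010.
(b) filing + 21 years → 24 June 2014.
Later of the two: 24 June 2014.

June 24, 2014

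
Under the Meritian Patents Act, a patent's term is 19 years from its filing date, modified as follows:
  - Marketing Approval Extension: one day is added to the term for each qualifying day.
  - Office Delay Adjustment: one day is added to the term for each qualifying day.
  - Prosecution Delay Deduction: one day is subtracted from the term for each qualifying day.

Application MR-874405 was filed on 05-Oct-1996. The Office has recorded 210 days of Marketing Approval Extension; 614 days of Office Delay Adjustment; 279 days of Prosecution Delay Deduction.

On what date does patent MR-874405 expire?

Base term: filing date + 19 years → 5 October 2015.
Marketing Approval Extension: +210 days → 2 May 2016.
Office Delay Adjustment: +614 days → 6 January 2018.
Prosecution Delay Deduction: −279 days → 2 April 2017.

April 2, 2017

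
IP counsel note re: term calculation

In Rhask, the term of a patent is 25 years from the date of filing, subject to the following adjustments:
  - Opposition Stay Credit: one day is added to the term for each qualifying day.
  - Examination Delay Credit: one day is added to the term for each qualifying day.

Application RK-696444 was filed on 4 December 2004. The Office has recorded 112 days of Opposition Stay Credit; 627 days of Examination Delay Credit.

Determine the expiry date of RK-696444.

Base term: filing date + 25 years → 4 December 2029.
Opposition Stay Credit: +112 days → 26 March 2030.
Examination Delay Credit: +627 days → 13 December 2031.

2031-12-13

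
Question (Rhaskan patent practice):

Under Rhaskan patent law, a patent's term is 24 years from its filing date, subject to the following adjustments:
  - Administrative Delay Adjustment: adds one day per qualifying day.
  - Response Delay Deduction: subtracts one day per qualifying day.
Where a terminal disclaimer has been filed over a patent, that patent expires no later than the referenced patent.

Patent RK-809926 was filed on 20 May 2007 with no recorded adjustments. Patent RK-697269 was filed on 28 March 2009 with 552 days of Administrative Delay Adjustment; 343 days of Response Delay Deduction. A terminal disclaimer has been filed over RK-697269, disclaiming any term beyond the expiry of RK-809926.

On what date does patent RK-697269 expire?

May 20, 2031

Natural term of RK-697269:
  Base: filing + 24 years → 28 March 2033.
  Administrative Delay Adjustment: +552 days → 1 October 2034.
  Response Delay Deduction: −343 days → 23 October 2033.
Expiry of referenced patent RK-809926:
  Base: filing + 24 years → 20 May 2031.
Terminal disclaimer: RK-697269 expires on the earlier of 23 October 2033 and 20 May 2031.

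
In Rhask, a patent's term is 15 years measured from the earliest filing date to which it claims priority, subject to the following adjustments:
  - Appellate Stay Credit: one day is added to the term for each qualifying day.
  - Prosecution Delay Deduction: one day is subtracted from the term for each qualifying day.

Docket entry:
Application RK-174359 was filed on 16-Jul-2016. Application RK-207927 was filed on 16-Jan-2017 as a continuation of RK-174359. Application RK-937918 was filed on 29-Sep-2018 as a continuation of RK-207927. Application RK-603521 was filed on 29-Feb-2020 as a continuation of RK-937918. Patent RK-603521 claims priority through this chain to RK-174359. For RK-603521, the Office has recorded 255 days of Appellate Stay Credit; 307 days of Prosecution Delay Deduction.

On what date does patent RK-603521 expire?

Earliest priority filing: 16 July 2016.
Base term: 16 July 2016 + 15 years → 16 July 2031.
Appellate Stay Credit: +255 days → 27 March 2032.
Prosecution Delay Deduction: −307 days → 25 May 2031.

May 25, 2031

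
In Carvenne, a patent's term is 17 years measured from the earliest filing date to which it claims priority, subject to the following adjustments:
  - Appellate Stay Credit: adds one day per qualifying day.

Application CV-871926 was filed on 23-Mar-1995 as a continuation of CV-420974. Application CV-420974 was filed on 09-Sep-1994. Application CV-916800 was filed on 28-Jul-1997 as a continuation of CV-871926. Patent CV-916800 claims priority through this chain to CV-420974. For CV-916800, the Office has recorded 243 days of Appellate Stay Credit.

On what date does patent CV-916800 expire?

2012-05-09

Earliest priority filing: 9 September 1994.
Base term: 9 September 1994 + 17 years → 9 September 2011.
Appellate Stay Credit: +243 days → 9 May 2012.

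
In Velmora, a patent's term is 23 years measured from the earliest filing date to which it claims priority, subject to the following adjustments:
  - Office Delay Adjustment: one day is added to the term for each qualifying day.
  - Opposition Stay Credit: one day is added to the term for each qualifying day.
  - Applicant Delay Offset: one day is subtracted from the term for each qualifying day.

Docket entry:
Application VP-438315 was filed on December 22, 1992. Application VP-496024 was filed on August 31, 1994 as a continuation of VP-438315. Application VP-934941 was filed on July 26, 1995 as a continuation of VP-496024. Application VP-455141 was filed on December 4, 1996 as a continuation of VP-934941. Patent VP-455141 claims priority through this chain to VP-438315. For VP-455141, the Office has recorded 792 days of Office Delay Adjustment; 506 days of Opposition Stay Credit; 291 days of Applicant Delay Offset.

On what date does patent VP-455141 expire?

2018-09-24

Earliest priority filing: 22 December 1992.
Base term: 22 December 1992 + 23 years → 22 December 2015.
Office Delay Adjustment: +792 days → 21 February 2018.
Opposition Stay Credit: +506 days → 12 July 2019.
Applicant Delay Offset: −291 days → 24 September 2018.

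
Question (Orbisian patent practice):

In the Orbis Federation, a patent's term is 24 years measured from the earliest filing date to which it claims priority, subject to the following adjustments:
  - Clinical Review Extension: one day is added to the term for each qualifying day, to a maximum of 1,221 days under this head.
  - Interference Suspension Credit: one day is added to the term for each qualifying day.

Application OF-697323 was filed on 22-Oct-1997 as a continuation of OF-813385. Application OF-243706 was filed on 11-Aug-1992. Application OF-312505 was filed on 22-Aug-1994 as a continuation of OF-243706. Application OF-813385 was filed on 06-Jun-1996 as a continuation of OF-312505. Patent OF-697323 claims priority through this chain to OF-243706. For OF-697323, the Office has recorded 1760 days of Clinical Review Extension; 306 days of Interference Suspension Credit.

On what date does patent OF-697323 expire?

October 16, 2020

Earliest priority filing: 11 August 1992.
Base term: 11 August 1992 + 24 years → 11 August 2016.
Clinical Review Extension: 1760 days claimed exceeds the 1221-day cap, so +1221 days → 15 December 2019.
Interference Suspension Credit: +306 days → 16 October 2020.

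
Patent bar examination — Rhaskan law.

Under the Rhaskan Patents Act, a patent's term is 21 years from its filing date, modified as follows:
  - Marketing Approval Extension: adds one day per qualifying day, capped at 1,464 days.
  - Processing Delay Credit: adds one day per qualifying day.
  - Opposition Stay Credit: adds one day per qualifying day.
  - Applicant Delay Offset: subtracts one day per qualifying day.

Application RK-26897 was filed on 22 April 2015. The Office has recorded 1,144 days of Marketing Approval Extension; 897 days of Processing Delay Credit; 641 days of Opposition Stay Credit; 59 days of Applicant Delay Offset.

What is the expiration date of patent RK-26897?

2043-06-28

Base term: filing date + 21 years → 22 April 2036.
Marketing Approval Extension: 1144 days (within the 1464-day cap) → +1144 days → 10 June 2039.
Processing Delay Credit: +897 days → 23 November 2041.
Opposition Stay Credit: +641 days → 26 August 2043.
Applicant Delay Offset: −59 days → 28 June 2043.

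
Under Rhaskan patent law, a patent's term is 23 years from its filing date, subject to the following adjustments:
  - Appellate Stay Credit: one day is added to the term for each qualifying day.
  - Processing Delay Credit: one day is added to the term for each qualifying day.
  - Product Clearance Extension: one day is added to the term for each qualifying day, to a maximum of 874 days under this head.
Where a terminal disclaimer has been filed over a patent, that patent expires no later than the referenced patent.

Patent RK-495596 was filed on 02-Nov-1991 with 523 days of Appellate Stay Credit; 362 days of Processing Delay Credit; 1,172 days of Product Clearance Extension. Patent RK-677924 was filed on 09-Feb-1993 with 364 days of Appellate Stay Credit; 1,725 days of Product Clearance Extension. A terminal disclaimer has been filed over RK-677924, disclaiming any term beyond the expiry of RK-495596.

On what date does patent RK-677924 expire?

Natural term of RK-677924:
  Base: filing + 23 years → 9 February 2016.
  Appellate Stay Credit: +364 days → 7 February 2017.
  Product Clearance Extension: 1725 days claimed exceeds the 874-day cap, so +874 days → 1 July 2019.
Expiry of referenced patent RK-495596:
  Base: filing + 23 years → 2 November 2014.
  Appellate Stay Credit: +523 days → 8 April 2016.
  Processing Delay Credit: +362 days → 5 April 2017.
  Product Clearance Extension: 1172 days claimed exceeds the 874-day cap, so +874 days → 27 August 2019.
Terminal disclaimer: RK-677924 expires on the earlier of 1 July 2019 and 27 August 2019.

2019-07-01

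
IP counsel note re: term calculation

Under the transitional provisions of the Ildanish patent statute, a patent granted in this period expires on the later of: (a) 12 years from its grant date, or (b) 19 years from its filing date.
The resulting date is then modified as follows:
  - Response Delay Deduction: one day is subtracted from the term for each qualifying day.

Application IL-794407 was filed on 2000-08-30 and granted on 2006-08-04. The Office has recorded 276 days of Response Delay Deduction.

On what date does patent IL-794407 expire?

November 27, 2018

(a) grant + 12 years → 4 August 2018.
(b) filing + 19 years → 30 August 2019.
Later of the two: 30 August 2019.
Response Delay Deduction: −276 days → 27 November 2018.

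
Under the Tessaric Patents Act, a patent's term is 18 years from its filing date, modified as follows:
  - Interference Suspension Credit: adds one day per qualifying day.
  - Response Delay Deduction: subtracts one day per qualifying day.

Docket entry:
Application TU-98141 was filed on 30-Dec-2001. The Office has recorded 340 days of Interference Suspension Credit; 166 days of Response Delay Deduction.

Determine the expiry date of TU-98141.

Base term: filing date + 18 years → 30 December 2019.
Interference Suspension Credit: +340 days → 4 December 2020.
Response Delay Deduction: −166 days → 21 June 2020.

2020-06-21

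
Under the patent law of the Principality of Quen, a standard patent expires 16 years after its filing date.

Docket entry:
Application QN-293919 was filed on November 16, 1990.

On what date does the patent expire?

Filing date + 16 years → 16 November 2006.

2006-11-16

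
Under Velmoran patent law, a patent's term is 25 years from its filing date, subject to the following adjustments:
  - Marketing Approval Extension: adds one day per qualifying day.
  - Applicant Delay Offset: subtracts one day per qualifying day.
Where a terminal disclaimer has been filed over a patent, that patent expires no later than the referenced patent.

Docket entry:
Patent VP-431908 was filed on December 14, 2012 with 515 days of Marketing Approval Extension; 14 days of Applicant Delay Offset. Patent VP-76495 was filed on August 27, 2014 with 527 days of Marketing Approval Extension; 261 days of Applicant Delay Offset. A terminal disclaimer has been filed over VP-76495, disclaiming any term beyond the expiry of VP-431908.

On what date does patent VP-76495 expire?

2039-04-29

Natural term of VP-76495:
  Base: filing + 25 years → 27 August 2039.
  Marketing Approval Extension: +527 days → 4 February 2041.
  Applicant Delay Offset: −261 days → 19 May 2040.
Expiry of referenced patent VP-431908:
  Base: filing + 25 years → 14 December 2037.
  Marketing Approval Extension: +515 days → 13 May 2039.
  Applicant Delay Offset: −14 days → 29 April 2039.
Terminal disclaimer: VP-76495 expires on the earlier of 19 May 2040 and 29 April 2039.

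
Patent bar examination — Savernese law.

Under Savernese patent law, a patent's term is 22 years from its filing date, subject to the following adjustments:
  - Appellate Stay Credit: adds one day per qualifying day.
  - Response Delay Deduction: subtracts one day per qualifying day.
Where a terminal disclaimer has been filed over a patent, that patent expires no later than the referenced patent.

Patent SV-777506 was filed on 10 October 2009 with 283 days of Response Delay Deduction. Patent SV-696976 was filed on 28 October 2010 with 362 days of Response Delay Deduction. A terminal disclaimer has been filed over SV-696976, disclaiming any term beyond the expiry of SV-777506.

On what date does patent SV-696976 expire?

Natural term of SV-696976:
  Base: filing + 22 years → 28 October 2032.
  Response Delay Deduction: −362 days → 1 November 2031.
Expiry of referenced patent SV-777506:
  Base: filing + 22 years → 10 October 2031.
  Response Delay Deduction: −283 days → 31 December 2030.
Terminal disclaimer: SV-696976 expires on the earlier of 1 November 2031 and 31 December 2030.

2030-12-31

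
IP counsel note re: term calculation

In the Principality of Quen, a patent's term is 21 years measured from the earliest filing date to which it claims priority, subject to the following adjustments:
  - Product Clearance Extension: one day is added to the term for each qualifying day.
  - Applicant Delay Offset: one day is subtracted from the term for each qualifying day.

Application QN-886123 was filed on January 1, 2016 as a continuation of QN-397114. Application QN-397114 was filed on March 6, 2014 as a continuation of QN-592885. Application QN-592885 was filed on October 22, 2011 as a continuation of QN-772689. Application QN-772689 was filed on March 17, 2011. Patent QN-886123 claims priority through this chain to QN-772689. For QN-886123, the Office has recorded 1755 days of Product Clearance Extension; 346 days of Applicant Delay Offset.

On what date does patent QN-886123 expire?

Earliest priority filing: 17 March 2011.
Base term: 17 March 2011 + 21 years → 17 March 2032.
Product Clearance Extension: +1755 days → 5 January 2037.
Applicant Delay Offset: −346 days → 25 January 2036.

2036-01-25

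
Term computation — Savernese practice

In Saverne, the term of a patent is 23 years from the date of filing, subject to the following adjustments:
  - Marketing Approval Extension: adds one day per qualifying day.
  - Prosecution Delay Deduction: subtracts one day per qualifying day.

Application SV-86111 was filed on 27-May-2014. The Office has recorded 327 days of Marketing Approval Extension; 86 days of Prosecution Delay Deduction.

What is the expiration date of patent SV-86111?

2038-01-23

Base term: filing date + 23 years → 27 May 2037.
Marketing Approval Extension: +327 days → 19 April 2038.
Prosecution Delay Deduction: −86 days → 23 January 2038.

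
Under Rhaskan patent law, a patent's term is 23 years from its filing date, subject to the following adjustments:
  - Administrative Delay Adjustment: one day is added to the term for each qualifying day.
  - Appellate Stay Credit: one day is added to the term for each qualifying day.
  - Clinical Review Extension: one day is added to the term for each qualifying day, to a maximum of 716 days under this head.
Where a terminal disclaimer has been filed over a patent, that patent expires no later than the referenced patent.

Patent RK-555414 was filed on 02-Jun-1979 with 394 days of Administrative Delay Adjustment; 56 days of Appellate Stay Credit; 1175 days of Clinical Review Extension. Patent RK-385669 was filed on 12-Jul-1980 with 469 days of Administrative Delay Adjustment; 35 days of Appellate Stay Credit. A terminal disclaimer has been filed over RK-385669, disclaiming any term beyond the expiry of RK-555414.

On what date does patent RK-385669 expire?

2004-11-27

Natural term of RK-385669:
  Base: filing + 23 years → 12 July 2003.
  Administrative Delay Adjustment: +469 days → 23 October 2004.
  Appellate Stay Credit: +35 days → 27 November 2004.
Expiry of referenced patent RK-555414:
  Base: filing + 23 years → 2 June 2002.
  Administrative Delay Adjustment: +394 days → 1 July 2003.
  Appellate Stay Credit: +56 days → 26 August 2003.
  Clinical Review Extension: 1175 days claimed exceeds the 716-day cap, so +716 days → 11 August 2005.
Terminal disclaimer: RK-385669 expires on the earlier of 27 November 2004 and 11 August 2005.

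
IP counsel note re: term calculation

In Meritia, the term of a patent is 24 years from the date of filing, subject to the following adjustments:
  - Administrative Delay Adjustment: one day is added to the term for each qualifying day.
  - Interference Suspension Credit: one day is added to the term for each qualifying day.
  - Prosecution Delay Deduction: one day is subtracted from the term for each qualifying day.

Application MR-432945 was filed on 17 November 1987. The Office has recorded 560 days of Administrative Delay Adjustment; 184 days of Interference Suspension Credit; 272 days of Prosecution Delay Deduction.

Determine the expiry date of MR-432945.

Base term: filing date + 24 years → 17 November 2011.
Administrative Delay Adjustment: +560 days → 30 May 2013.
Interference Suspension Credit: +184 days → 30 November 2013.
Prosecution Delay Deduction: −272 days → 3 March 2013.

2013-03-03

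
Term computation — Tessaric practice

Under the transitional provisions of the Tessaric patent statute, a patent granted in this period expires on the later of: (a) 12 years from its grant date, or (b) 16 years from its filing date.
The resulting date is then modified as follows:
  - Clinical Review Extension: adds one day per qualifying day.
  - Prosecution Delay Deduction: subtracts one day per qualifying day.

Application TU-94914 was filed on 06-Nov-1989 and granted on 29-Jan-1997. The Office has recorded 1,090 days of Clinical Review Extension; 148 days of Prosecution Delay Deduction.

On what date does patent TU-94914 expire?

(a) grant + 12 years → 29 January 2009.
(b) filing + 16 years → 6 November 2005.
Later of the two: 29 January 2009.
Clinical Review Extension: +1090 days → 24 January 2012.
Prosecution Delay Deduction: −148 days → 29 August 2011.

2011-08-29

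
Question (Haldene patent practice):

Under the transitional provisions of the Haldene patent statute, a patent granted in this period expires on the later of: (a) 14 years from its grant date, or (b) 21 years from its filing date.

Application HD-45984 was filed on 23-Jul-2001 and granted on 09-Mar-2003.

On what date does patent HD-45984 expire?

2022-07-23

(a) grant + 14 years → 9 March 2017.
(b) filing + 21 years → 23 July 2022.
Later of the two: 23 July 2022.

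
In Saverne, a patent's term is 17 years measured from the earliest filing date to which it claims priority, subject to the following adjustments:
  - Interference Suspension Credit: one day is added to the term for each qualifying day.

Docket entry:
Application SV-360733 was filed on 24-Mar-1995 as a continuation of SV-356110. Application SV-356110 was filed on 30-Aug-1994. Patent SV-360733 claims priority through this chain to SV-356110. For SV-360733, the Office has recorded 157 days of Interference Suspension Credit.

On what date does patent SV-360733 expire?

Earliest priority filing: 30 August 1994.
Base term: 30 August 1994 + 17 years → 30 August 2011.
Interference Suspension Credit: +157 days → 3 February 2012.

2012-02-03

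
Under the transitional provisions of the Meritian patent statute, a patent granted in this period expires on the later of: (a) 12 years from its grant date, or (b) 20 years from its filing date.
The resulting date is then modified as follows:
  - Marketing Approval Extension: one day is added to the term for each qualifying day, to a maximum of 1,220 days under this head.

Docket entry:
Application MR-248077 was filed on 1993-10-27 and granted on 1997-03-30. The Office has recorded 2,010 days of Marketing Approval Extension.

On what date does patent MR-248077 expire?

(a) grant + 12 years → 30 March 2009.
(b) filing + 20 years → 27 October 2013.
Later of the two: 27 October 2013.
Marketing Approval Extension: 2010 days claimed exceeds the 1220-day cap, so +1220 days → 28 February 2017.

February 28, 2017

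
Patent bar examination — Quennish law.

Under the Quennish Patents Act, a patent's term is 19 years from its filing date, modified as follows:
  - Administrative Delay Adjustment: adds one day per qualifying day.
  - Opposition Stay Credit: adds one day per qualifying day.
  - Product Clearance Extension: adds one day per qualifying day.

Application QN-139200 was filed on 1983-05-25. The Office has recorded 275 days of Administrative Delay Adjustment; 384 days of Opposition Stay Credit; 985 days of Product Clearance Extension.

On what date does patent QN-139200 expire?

Base term: filing date + 19 years → 25 May 2002.
Administrative Delay Adjustment: +275 days → 24 February 2003.
Opposition Stay Credit: +384 days → 14 March 2004.
Product Clearance Extension: +985 days → 24 November 2006.

November 24, 2006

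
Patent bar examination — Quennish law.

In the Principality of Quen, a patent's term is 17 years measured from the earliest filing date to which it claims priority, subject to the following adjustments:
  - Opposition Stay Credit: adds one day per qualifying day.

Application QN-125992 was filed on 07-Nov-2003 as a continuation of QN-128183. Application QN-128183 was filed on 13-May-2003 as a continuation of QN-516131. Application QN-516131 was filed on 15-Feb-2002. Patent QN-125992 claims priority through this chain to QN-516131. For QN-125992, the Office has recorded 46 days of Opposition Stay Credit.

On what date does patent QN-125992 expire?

Earliest priority filing: 15 February 2002.
Base term: 15 February 2002 + 17 years → 15 February 2019.
Opposition Stay Credit: +46 days → 2 April 2019.

April 2, 2019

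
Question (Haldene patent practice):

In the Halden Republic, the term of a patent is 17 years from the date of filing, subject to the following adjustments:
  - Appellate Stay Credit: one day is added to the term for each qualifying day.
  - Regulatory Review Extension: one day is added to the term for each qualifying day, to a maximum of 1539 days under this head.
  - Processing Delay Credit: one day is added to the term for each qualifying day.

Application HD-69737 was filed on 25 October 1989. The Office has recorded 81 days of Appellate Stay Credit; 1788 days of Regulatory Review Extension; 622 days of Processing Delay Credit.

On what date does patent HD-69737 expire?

Base term: filing date + 17 years → 25 October 2006.
Appellate Stay Credit: +81 days → 14 January 2007.
Regulatory Review Extension: 1788 days claimed exceeds the 1539-day cap, so +1539 days → 2 April 2011.
Processing Delay Credit: +622 days → 14 December 2012.

December 14, 2012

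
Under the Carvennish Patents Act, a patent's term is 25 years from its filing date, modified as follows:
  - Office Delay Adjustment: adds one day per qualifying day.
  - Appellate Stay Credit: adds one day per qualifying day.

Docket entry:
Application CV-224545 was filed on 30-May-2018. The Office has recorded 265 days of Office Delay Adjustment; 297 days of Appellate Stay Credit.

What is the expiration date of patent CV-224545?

December 12, 2044

Base term: filing date + 25 years → 30 May 2043.
Office Delay Adjustment: +265 days → 19 February 2044.
Appellate Stay Credit: +297 days → 12 December 2044.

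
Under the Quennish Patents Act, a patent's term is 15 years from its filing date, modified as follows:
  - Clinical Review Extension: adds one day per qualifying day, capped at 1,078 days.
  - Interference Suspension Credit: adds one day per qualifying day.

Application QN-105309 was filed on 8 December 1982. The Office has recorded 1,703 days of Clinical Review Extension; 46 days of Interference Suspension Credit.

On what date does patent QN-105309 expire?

Base term: filing date + 15 years → 8 December 1997.
Clinical Review Extension: 1703 days claimed exceeds the 1078-day cap, so +1078 days → 20 November 2000.
Interference Suspension Credit: +46 days → 5 January 2001.

2001-01-05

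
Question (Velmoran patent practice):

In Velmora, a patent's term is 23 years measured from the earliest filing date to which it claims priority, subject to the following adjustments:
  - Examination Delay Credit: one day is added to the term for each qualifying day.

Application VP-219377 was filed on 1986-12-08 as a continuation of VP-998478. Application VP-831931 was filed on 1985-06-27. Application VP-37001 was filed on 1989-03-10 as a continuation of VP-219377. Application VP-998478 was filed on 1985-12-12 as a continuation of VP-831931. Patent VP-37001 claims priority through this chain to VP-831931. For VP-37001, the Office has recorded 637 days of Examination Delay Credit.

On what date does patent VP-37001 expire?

March 26, 2010

Earliest priority filing: 27 June 1985.
Base term: 27 June 1985 + 23 years → 27 June 2008.
Examination Delay Credit: +637 days → 26 March 2010.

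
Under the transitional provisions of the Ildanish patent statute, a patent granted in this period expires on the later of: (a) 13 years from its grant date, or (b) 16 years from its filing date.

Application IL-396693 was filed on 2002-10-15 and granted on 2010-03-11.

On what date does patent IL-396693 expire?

(a) grant + 13 years → 11 March 2023.
(b) filing + 16 years → 15 October 2018.
Later of the two: 11 March 2023.

2023-03-11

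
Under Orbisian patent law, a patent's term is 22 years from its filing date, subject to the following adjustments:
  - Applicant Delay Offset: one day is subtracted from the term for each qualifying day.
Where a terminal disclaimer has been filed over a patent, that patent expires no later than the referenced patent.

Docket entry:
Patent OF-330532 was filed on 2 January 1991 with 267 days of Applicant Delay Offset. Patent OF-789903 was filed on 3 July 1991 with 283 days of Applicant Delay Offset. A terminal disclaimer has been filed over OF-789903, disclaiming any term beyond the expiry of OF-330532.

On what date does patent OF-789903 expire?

Natural term of OF-789903:
  Base: filing + 22 years → 3 July 2013.
  Applicant Delay Offset: −283 days → 23 September 2012.
Expiry of referenced patent OF-330532:
  Base: filing + 22 years → 2 January 2013.
  Applicant Delay Offset: −267 days → 10 April 2012.
Terminal disclaimer: OF-789903 expires on the earlier of 23 September 2012 and 10 April 2012.

April 10, 2012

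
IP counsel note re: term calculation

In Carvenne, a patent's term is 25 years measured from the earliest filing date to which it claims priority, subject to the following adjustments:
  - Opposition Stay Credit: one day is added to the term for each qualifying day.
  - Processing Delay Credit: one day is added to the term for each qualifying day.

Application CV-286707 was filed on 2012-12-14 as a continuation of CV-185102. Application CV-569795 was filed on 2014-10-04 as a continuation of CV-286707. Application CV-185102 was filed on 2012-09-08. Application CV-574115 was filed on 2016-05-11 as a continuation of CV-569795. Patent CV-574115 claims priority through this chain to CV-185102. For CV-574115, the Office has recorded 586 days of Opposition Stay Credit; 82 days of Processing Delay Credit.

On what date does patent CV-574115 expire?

July 8, 2039

Earliest priority filing: 8 September 2012.
Base term: 8 September 2012 + 25 years → 8 September 2037.
Opposition Stay Credit: +586 days → 17 April 2039.
Processing Delay Credit: +82 days → 8 July 2039.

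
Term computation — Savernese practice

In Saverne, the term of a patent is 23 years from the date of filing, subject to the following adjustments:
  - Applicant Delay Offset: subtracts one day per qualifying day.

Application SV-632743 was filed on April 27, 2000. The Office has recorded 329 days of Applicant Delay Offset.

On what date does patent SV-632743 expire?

2022-06-02

Base term: filing date + 23 years → 27 April 2023.
Applicant Delay Offset: −329 days → 2 June 2022.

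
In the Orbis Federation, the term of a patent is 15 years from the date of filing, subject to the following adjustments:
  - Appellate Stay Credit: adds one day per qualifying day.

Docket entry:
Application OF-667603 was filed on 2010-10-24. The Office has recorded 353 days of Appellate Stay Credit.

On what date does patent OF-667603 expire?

October 12, 2026

Base term: filing date + 15 years → 24 October 2025.
Appellate Stay Credit: +353 days → 12 October 2026.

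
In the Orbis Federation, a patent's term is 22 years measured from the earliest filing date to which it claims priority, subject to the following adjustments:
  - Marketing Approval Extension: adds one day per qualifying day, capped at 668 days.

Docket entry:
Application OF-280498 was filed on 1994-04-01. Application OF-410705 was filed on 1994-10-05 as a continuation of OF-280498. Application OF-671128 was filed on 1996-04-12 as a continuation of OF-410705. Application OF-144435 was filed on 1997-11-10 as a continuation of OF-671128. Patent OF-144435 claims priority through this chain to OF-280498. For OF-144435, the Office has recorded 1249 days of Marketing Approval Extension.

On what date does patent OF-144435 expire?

Earliest priority filing: 1 April 1994.
Base term: 1 April 1994 + 22 years → 1 April 2016.
Marketing Approval Extension: 1249 days claimed exceeds the 668-day cap, so +668 days → 29 January 2018.

2018-01-29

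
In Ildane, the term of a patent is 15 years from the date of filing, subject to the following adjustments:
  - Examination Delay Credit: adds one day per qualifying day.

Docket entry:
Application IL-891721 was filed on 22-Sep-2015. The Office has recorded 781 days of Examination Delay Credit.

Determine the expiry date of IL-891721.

Base term: filing date + 15 years → 22 September 2030.
Examination Delay Credit: +781 days → 11 November 2032.

November 11, 2032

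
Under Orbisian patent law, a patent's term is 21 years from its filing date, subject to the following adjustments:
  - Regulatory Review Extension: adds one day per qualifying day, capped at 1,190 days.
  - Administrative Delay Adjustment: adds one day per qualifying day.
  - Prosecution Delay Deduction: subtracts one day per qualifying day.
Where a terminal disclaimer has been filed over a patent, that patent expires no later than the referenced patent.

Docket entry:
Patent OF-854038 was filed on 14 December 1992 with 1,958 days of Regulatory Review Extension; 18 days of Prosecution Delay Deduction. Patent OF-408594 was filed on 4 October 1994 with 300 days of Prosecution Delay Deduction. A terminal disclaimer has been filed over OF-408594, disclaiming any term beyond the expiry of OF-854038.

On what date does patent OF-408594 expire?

Natural term of OF-408594:
  Base: filing + 21 years → 4 October 2015.
  Prosecution Delay Deduction: −300 days → 8 December 2014.
Expiry of referenced patent OF-854038:
  Base: filing + 21 years → 14 December 2013.
  Regulatory Review Extension: 1958 days claimed exceeds the 1190-day cap, so +1190 days → 18 March 2017.
  Prosecution Delay Deduction: −18 days → 28 February 2017.
Terminal disclaimer: OF-408594 expires on the earlier of 8 December 2014 and 28 February 2017.

2014-12-08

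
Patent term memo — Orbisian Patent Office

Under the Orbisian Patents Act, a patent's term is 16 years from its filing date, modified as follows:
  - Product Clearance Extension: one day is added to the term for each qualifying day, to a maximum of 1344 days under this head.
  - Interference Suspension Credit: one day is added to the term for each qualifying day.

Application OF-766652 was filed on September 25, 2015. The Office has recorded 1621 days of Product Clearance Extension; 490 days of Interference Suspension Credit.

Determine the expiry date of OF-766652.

Base term: filing date + 16 years → 25 September 2031.
Product Clearance Extension: 1621 days claimed exceeds the 1344-day cap, so +1344 days → 31 May 2035.
Interference Suspension Credit: +490 days → 2 October 2036.

October 2, 2036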